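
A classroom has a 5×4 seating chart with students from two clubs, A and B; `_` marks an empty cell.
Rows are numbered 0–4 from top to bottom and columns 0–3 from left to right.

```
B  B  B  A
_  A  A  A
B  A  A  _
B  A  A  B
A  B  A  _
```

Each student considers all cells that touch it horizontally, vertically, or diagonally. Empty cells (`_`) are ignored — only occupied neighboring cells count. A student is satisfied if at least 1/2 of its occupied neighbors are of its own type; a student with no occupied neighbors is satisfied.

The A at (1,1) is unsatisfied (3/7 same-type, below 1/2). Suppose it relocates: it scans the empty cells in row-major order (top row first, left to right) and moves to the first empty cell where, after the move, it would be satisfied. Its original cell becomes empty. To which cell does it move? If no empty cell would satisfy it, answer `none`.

(2,3)

Vacating (1,1). Empty cells in order:
  (1,0): 1/4 same-type → still unsatisfied.
  (2,3): 4/5 same-type → satisfied — stop here.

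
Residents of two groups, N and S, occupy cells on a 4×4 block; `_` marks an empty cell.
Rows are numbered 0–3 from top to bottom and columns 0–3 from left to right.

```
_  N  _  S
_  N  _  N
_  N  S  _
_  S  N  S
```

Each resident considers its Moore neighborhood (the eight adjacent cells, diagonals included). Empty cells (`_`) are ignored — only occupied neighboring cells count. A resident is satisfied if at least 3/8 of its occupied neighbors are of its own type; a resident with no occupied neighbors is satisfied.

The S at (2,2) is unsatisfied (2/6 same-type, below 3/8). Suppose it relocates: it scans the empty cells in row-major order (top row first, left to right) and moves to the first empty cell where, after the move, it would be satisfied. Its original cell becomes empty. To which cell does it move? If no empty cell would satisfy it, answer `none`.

Vacating (2,2). Empty cells in order:
  (0,0): 0/2 same-type → still unsatisfied.
  (0,2): 1/4 same-type → still unsatisfied.
  (1,0): 0/3 same-type → still unsatisfied.
  (1,2): 1/5 same-type → still unsatisfied.
  (2,0): 1/3 same-type → still unsatisfied.
  (2,3): 1/3 same-type → still unsatisfied.
  (3,0): 1/2 same-type → satisfied — stop here.

(3,0)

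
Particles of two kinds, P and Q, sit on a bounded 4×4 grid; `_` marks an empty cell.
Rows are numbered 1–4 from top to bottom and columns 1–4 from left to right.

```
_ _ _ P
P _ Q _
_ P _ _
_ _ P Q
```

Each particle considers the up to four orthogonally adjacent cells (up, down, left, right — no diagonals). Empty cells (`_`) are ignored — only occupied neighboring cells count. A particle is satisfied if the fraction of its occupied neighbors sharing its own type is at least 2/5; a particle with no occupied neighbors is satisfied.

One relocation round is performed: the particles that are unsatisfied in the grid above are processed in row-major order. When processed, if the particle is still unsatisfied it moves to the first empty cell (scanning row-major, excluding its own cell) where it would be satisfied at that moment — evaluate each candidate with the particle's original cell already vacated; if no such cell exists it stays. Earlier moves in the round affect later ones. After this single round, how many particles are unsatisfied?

0

Initially unsatisfied (in order): (4,3), (4,4).
  (4,3) → (1,1).
  (4,4): now satisfied by earlier moves; stays.
Resulting grid:
P _ _ P
P _ Q _
_ P _ _
_ _ _ Q
All satisfied now.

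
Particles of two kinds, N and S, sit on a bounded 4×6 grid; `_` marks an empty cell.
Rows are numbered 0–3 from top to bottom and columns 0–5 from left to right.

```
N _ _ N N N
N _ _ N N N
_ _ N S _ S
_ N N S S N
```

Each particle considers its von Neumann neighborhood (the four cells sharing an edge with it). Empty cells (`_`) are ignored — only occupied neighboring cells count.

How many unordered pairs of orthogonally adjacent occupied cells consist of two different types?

Scan each occupied cell's neighbors to the right and below so each pair is counted once.
Row 0: N(0,0)–N(1,0)= N(0,3)–N(0,4)= N(0,3)–N(1,3)= N(0,4)–N(0,5)= N(0,4)–N(1,4)= N(0,5)–N(1,5)=  → 0/6 unlike.
Row 1: N(1,3)–N(1,4)= N(1,3)–S(2,3)≠ N(1,4)–N(1,5)= N(1,5)–S(2,5)≠  → 2/4 unlike.
Row 2: N(2,2)–S(2,3)≠ N(2,2)–N(3,2)= S(2,3)–S(3,3)= S(2,5)–N(3,5)≠  → 2/4 unlike.
Row 3: N(3,1)–N(3,2)= N(3,2)–S(3,3)≠ S(3,3)–S(3,4)= S(3,4)–N(3,5)≠  → 2/4 unlike.
Total adjacent occupied pairs: 18; unlike-type pairs: 6.

6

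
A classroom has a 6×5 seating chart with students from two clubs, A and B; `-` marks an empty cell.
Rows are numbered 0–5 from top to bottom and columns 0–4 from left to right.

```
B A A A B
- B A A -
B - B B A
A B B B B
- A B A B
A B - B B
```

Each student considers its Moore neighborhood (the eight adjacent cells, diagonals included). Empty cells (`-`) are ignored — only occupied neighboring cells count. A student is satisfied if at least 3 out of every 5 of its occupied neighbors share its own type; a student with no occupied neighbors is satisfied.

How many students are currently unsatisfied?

Row 0: (0,0)B 1/2 unhappy · (0,1)A 2/4 unhappy · (0,2)A 4/5 ok · (0,3)A 3/4 ok · (0,4)B 0/2 unhappy
Row 1: (1,1)B 3/6 unhappy · (1,2)A 4/7 unhappy · (1,3)A 4/7 unhappy
Row 2: (2,0)B 2/3 ok · (2,2)B 5/7 ok · (2,3)B 4/7 unhappy · (2,4)A 1/4 unhappy
Row 3: (3,0)A 1/3 unhappy · (3,1)B 4/6 ok · (3,2)B 5/7 ok · (3,3)B 6/8 ok · (3,4)B 3/5 ok
Row 4: (4,1)A 2/6 unhappy · (4,2)B 5/7 ok · (4,3)A 0/7 unhappy · (4,4)B 4/5 ok
Row 5: (5,0)A 1/2 unhappy · (5,1)B 1/3 unhappy · (5,3)B 3/4 ok · (5,4)B 2/3 ok
Unsatisfied: (0,0), (0,1), (0,4), (1,1), (1,2), (1,3), (2,3), (2,4), (3,0), (4,1), (4,3), (5,0), (5,1) — 13 in total.

13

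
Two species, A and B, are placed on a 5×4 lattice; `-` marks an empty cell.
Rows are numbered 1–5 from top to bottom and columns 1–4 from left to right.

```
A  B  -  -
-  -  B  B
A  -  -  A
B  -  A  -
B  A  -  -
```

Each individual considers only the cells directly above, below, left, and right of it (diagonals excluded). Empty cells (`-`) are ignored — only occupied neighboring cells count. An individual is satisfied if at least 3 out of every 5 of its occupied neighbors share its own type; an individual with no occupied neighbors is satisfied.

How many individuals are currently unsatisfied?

8

Row 1: (1,1)A 0/1 not · (1,2)B 0/1 not
Row 2: (2,3)B 1/1 satisfied · (2,4)B 1/2 not
Row 3: (3,1)A 0/1 not · (3,4)A 0/1 not
Row 4: (4,1)B 1/2 not · (4,3)A 0/0 satisfied
Row 5: (5,1)B 1/2 not · (5,2)A 0/1 not
Unsatisfied: (1,1), (1,2), (2,4), (3,1), (3,4), (4,1), (5,1), (5,2) — 8 in total.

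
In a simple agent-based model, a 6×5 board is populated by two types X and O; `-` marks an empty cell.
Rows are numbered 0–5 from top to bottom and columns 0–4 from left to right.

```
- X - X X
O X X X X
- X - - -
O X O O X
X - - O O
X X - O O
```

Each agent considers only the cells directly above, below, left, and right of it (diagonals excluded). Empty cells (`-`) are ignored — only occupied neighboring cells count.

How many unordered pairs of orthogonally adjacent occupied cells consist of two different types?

Scan each occupied cell's neighbors to the right and below so each pair is counted once.
Row 0: X(0,1)–X(1,1)= X(0,3)–X(0,4)= X(0,3)–X(1,3)= X(0,4)–X(1,4)=  → 0/4 unlike.
Row 1: O(1,0)–X(1,1)≠ X(1,1)–X(1,2)= X(1,1)–X(2,1)= X(1,2)–X(1,3)= X(1,3)–X(1,4)=  → 1/5 unlike.
Row 2: X(2,1)–X(3,1)=  → 0/1 unlike.
Row 3: O(3,0)–X(3,1)≠ O(3,0)–X(4,0)≠ X(3,1)–O(3,2)≠ O(3,2)–O(3,3)= O(3,3)–X(3,4)≠ O(3,3)–O(4,3)= X(3,4)–O(4,4)≠  → 5/7 unlike.
Row 4: X(4,0)–X(5,0)= O(4,3)–O(4,4)= O(4,3)–O(5,3)= O(4,4)–O(5,4)=  → 0/4 unlike.
Row 5: X(5,0)–X(5,1)= O(5,3)–O(5,4)=  → 0/2 unlike.
Total adjacent occupied pairs: 23; unlike-type pairs: 6.

6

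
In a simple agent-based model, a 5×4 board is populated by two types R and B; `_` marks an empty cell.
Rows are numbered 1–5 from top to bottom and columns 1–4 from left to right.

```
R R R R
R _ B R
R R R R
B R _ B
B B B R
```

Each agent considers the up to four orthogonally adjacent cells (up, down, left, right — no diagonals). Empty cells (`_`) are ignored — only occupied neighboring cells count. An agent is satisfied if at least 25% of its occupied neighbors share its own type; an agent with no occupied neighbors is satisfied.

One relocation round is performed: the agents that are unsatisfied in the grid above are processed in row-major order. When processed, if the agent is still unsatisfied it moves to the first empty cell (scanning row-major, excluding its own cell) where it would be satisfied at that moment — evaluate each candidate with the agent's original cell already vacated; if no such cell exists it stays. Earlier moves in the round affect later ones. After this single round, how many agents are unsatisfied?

0

Initially unsatisfied (in order): (2,3), (4,4), (5,4).
  (2,3) → (4,3).
  (4,4): now satisfied by earlier moves; stays.
  (5,4) → (2,2).
Resulting grid:
R R R R
R R _ R
R R R R
B R B B
B B B _
All satisfied now.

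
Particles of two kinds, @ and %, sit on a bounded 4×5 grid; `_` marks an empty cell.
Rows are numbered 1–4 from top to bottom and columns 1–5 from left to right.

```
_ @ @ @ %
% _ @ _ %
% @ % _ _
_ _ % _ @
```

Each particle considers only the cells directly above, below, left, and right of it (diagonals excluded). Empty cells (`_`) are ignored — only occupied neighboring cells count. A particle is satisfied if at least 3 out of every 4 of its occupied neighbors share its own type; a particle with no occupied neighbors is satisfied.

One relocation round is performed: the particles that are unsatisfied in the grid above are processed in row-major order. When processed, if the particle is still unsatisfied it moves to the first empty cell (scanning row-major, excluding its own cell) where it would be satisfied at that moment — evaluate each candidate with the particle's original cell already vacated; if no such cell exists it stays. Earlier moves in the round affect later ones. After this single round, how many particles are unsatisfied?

4

Initially unsatisfied (in order): (1,4), (1,5), (2,3), (3,1), (3,2), (3,3).
  (1,4) → (2,2).
  (1,5): now satisfied by earlier moves; stays.
  (2,3): no empty cell satisfies it; stays.
  (3,1) → (3,4).
  (3,2) → (4,1).
  (3,3): no empty cell satisfies it; stays.
Resulting grid:
_ @ @ _ %
% @ @ _ %
_ _ % % _
@ _ % _ @
Unsatisfied now: (2,1), (2,2), (2,3), (3,3).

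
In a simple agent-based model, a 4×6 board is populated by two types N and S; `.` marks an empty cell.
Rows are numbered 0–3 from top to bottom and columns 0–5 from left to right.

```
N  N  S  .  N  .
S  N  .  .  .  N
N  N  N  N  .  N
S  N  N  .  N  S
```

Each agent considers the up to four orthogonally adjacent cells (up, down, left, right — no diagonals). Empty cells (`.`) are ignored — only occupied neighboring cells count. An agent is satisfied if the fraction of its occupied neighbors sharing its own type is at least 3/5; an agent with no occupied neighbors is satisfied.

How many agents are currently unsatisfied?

8

(0,0)N 1/2 ✗
(0,1)N 2/3 ✓
(0,2)S 0/1 ✗
(0,4)N 0/0 ✓
(1,0)S 0/3 ✗
(1,1)N 2/3 ✓
(1,5)N 1/1 ✓
(2,0)N 1/3 ✗
(2,1)N 4/4 ✓
(2,2)N 3/3 ✓
(2,3)N 1/1 ✓
(2,5)N 1/2 ✗
(3,0)S 0/2 ✗
(3,1)N 2/3 ✓
(3,2)N 2/2 ✓
(3,4)N 0/1 ✗
(3,5)S 0/2 ✗
Unsatisfied: (0,0), (0,2), (1,0), (2,0), (2,5), (3,0), (3,4), (3,5) — 8 in total.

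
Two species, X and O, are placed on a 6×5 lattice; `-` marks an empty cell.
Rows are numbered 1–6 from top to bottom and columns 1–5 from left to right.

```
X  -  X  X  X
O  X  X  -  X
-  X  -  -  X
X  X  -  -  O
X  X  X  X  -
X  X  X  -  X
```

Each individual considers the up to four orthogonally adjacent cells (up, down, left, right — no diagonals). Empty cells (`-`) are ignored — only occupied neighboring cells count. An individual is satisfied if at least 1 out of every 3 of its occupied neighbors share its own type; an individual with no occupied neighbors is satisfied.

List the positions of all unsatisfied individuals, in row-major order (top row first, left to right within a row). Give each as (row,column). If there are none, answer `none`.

(1,1), (2,1), (4,5)

Row 1: (1,1)X 0/1 not · (1,3)X 2/2 satisfied · (1,4)X 2/2 satisfied · (1,5)X 2/2 satisfied
Row 2: (2,1)O 0/2 not · (2,2)X 2/3 satisfied · (2,3)X 2/2 satisfied · (2,5)X 2/2 satisfied
Row 3: (3,2)X 2/2 satisfied · (3,5)X 1/2 satisfied
Row 4: (4,1)X 2/2 satisfied · (4,2)X 3/3 satisfied · (4,5)O 0/1 not
Row 5: (5,1)X 3/3 satisfied · (5,2)X 4/4 satisfied · (5,3)X 3/3 satisfied · (5,4)X 1/1 satisfied
Row 6: (6,1)X 2/2 satisfied · (6,2)X 3/3 satisfied · (6,3)X 2/2 satisfied · (6,5)X 0/0 satisfied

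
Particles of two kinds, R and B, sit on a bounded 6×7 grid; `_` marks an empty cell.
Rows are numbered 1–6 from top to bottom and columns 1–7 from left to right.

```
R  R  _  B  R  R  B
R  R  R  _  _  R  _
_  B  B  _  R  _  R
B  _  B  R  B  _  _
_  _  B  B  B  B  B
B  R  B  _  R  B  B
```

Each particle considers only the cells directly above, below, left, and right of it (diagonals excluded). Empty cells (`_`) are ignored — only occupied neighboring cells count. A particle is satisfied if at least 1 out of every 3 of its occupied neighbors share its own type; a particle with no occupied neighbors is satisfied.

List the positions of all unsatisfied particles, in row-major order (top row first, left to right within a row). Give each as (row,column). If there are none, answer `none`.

Row 1: (1,1)R 2/2 ok · (1,2)R 2/2 ok · (1,4)B 0/1 unhappy · (1,5)R 1/2 ok · (1,6)R 2/3 ok · (1,7)B 0/1 unhappy
Row 2: (2,1)R 2/2 ok · (2,2)R 3/4 ok · (2,3)R 1/2 ok · (2,6)R 1/1 ok
Row 3: (3,2)B 1/2 ok · (3,3)B 2/3 ok · (3,5)R 0/1 unhappy · (3,7)R 0/0 ok
Row 4: (4,1)B 0/0 ok · (4,3)B 2/3 ok · (4,4)R 0/3 unhappy · (4,5)B 1/3 ok
Row 5: (5,3)B 3/3 ok · (5,4)B 2/3 ok · (5,5)B 3/4 ok · (5,6)B 3/3 ok · (5,7)B 2/2 ok
Row 6: (6,1)B 0/1 unhappy · (6,2)R 0/2 unhappy · (6,3)B 1/2 ok · (6,5)R 0/2 unhappy · (6,6)B 2/3 ok · (6,7)B 2/2 ok

(1,4), (1,7), (3,5), (4,4), (6,1), (6,2), (6,5)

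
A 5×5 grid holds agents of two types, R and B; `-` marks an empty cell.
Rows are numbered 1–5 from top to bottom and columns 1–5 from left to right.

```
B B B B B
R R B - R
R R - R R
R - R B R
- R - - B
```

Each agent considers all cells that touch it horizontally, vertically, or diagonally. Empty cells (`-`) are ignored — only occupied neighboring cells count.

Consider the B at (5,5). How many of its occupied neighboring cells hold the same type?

1

Occupied neighbors of (5,5): (4,4)=B, (4,5)=R.
Same type (B): 1 of 2.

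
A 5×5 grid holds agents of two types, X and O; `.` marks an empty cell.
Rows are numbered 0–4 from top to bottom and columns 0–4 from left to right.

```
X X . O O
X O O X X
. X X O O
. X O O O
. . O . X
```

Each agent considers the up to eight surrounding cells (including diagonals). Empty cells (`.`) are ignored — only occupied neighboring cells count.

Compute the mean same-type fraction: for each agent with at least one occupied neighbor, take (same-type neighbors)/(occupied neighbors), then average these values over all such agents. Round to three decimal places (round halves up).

Row 0: (0,0)X 2/3 · (0,1)X 2/4 · (0,3)O 2/4 · (0,4)O 1/3
Row 1: (1,0)X 3/4 · (1,1)O 1/6 · (1,2)O 3/7 · (1,3)X 2/7 · (1,4)X 1/5
Row 2: (2,1)X 3/6 · (2,2)X 3/8 · (2,3)O 5/8 · (2,4)O 3/5
Row 3: (3,1)X 2/4 · (3,2)O 3/6 · (3,3)O 5/7 · (3,4)O 3/4
Row 4: (4,2)O 2/3 · (4,4)X 0/2
Sum over 19 agents: 2/3 + 2/4 + 2/4 + 1/3 + 3/4 + 1/6 + 3/7 + 2/7 + 1/5 + 3/6 + 3/8 + 5/8 + 3/5 + 2/4 + 3/6 + 5/7 + 3/4 + 2/3 + 0/2 = 1903/210; mean = 1903/210 ÷ 19 = 1903/3990 = 0.476942… → 0.477.

0.477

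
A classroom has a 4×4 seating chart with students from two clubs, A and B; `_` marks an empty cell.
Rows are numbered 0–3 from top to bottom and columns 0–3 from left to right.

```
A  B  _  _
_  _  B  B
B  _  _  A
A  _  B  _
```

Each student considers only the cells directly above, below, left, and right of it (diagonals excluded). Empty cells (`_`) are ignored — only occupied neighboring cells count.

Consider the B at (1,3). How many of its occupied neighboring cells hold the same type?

1

Occupied neighbors of (1,3): (2,3)=A, (1,2)=B.
Same type (B): 1 of 2.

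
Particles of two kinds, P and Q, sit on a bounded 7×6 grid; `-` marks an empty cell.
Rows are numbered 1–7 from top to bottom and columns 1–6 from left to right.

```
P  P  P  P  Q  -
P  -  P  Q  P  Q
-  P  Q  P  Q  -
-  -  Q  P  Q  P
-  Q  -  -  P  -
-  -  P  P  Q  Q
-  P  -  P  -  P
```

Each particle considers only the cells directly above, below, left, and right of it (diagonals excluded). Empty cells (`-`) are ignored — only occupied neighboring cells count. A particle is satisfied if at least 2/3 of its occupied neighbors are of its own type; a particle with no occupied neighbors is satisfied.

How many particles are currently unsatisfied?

18

(1,1)P 2/2 satisfied
(1,2)P 2/2 satisfied
(1,3)P 3/3 satisfied
(1,4)P 1/3 not
(1,5)Q 0/2 not
(2,1)P 1/1 satisfied
(2,3)P 1/3 not
(2,4)Q 0/4 not
(2,5)P 0/4 not
(2,6)Q 0/1 not
(3,2)P 0/1 not
(3,3)Q 1/4 not
(3,4)P 1/4 not
(3,5)Q 1/3 not
(4,3)Q 1/2 not
(4,4)P 1/3 not
(4,5)Q 1/4 not
(4,6)P 0/1 not
(5,2)Q 0/0 satisfied
(5,5)P 0/2 not
(6,3)P 1/1 satisfied
(6,4)P 2/3 satisfied
(6,5)Q 1/3 not
(6,6)Q 1/2 not
(7,2)P 0/0 satisfied
(7,4)P 1/1 satisfied
(7,6)P 0/1 not
Unsatisfied: (1,4), (1,5), (2,3), (2,4), (2,5), (2,6), (3,2), (3,3), (3,4), (3,5), (4,3), (4,4), (4,5), (4,6), (5,5), (6,5), (6,6), (7,6) — 18 in total.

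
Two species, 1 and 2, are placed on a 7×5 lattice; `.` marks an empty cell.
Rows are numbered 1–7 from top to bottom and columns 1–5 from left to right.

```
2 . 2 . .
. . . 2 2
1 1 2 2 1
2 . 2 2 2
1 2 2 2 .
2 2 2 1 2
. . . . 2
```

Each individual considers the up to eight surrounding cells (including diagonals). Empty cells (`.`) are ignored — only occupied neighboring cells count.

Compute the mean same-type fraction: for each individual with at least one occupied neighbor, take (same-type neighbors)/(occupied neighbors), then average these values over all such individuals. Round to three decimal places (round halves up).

(1,1)2 — no occupied neighbors
(1,3)2 1/1
(2,4)2 4/5
(2,5)2 2/3
(3,1)1 1/2
(3,2)1 1/4
(3,3)2 4/5
(3,4)2 6/7
(3,5)1 0/5
(4,1)2 1/4
(4,3)2 6/7
(4,4)2 6/7
(4,5)2 3/4
(5,1)1 0/4
(5,2)2 6/7
(5,3)2 6/7
(5,4)2 6/7
(6,1)2 2/3
(6,2)2 4/5
(6,3)2 4/5
(6,4)1 0/5
(6,5)2 2/3
(7,5)2 1/2
Sum over 22 individuals: 1/1 + 4/5 + 2/3 + 1/2 + 1/4 + 4/5 + 6/7 + 0/5 + 1/4 + 6/7 + 6/7 + 3/4 + 0/4 + 6/7 + 6/7 + 6/7 + 2/3 + 4/5 + 4/5 + 0/5 + 2/3 + 1/2 = 1903/140; mean = 1903/140 ÷ 22 = 173/280 = 0.617857… → 0.618.

0.618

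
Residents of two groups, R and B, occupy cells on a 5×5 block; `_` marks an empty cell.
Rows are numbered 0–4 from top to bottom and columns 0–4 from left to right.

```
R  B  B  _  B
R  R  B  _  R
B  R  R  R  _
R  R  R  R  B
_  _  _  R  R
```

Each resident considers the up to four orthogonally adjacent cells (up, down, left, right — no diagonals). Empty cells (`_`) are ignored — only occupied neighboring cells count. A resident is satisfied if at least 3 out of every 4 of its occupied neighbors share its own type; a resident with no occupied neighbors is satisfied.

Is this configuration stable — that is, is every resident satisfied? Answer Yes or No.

Row 0: (0,0)R 1/2 not · (0,1)B 1/3 not · (0,2)B 2/2 satisfied · (0,4)B 0/1 not
Row 1: (1,0)R 2/3 not · (1,1)R 2/4 not · (1,2)B 1/3 not · (1,4)R 0/1 not
Row 2: (2,0)B 0/3 not · (2,1)R 3/4 satisfied · (2,2)R 3/4 satisfied · (2,3)R 2/2 satisfied
Row 3: (3,0)R 1/2 not · (3,1)R 3/3 satisfied · (3,2)R 3/3 satisfied · (3,3)R 3/4 satisfied · (3,4)B 0/2 not
Row 4: (4,3)R 2/2 satisfied · (4,4)R 1/2 not
For instance (0,0) has only 1/2 same-type neighbors, below 3/4.

No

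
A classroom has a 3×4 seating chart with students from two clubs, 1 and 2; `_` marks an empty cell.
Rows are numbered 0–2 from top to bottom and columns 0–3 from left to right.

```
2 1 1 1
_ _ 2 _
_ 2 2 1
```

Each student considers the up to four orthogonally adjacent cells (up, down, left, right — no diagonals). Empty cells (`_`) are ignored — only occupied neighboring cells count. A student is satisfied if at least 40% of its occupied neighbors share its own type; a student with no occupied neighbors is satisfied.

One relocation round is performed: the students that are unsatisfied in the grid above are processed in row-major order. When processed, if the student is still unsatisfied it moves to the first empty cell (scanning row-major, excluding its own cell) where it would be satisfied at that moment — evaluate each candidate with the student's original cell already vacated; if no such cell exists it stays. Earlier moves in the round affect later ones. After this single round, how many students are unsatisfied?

1

Initially unsatisfied (in order): (0,0), (2,3).
  (0,0) → (1,0).
  (2,3) → (0,0).
Resulting grid:
1 1 1 1
2 _ 2 _
_ 2 2 _
Unsatisfied now: (1,0).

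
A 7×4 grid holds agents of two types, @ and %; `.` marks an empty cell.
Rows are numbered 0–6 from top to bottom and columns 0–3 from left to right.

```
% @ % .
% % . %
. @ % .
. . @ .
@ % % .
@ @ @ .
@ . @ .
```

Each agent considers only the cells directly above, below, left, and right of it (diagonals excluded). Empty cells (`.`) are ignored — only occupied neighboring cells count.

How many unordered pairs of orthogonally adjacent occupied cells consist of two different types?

10

Scan each occupied cell's neighbors to the right and below so each pair is counted once.
From row 0: 3 unlike of 4 pairs (running 3/4).
From row 1: 1 unlike of 2 pairs (running 4/6).
From row 2: 2 unlike of 2 pairs (running 6/8).
From row 3: 1 unlike of 1 pairs (running 7/9).
From row 4: 3 unlike of 5 pairs (running 10/14).
From row 5: 0 unlike of 4 pairs (running 10/18).
Total adjacent occupied pairs: 18; unlike-type pairs: 10.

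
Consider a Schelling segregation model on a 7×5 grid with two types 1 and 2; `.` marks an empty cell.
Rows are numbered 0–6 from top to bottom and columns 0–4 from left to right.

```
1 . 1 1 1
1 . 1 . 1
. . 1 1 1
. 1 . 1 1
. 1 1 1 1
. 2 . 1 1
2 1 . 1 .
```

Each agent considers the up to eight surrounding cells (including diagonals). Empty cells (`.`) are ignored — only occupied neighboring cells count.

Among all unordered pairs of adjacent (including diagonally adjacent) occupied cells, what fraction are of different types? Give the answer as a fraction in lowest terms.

4/43

Scan each occupied cell's neighbors to the right and below (and the two forward diagonals) so each pair is counted once.
From row 0: 0 unlike of 7 pairs (running 0/7).
From row 1: 0 unlike of 4 pairs (running 0/11).
From row 2: 0 unlike of 8 pairs (running 0/19).
From row 3: 0 unlike of 8 pairs (running 0/27).
From row 4: 2 unlike of 10 pairs (running 2/37).
From row 5: 1 unlike of 5 pairs (running 3/42).
From row 6: 1 unlike of 1 pairs (running 4/43).
Total adjacent occupied pairs: 43; unlike-type pairs: 4.
4/43 is already in lowest terms.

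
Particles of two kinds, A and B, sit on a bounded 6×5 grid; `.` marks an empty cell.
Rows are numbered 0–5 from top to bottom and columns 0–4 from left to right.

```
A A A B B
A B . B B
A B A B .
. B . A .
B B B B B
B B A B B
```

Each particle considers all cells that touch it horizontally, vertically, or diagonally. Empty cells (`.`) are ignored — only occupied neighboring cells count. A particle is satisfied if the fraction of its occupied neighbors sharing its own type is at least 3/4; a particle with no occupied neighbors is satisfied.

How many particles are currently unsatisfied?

14

Row 0: (0,0)A 2/3 not · (0,1)A 3/4 satisfied · (0,2)A 1/4 not · (0,3)B 3/4 satisfied · (0,4)B 3/3 satisfied
Row 1: (1,0)A 3/5 not · (1,1)B 1/7 not · (1,3)B 4/6 not · (1,4)B 4/4 satisfied
Row 2: (2,0)A 1/4 not · (2,1)B 2/5 not · (2,2)A 1/6 not · (2,3)B 2/4 not
Row 3: (3,1)B 4/6 not · (3,3)A 1/5 not
Row 4: (4,0)B 4/4 satisfied · (4,1)B 5/6 satisfied · (4,2)B 5/7 not · (4,3)B 4/6 not · (4,4)B 3/4 satisfied
Row 5: (5,0)B 3/3 satisfied · (5,1)B 4/5 satisfied · (5,2)A 0/5 not · (5,3)B 4/5 satisfied · (5,4)B 3/3 satisfied
Unsatisfied: (0,0), (0,2), (1,0), (1,1), (1,3), (2,0), (2,1), (2,2), (2,3), (3,1), (3,3), (4,2), (4,3), (5,2) — 14 in total.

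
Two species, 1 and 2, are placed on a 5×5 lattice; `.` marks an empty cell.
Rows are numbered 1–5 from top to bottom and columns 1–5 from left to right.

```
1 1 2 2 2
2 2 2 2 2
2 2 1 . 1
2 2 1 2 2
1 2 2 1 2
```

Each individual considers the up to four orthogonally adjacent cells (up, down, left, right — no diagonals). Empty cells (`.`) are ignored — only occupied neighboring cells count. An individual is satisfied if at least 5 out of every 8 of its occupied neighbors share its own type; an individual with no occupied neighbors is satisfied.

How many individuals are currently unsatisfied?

(1,1)1 1/2 ✗
(1,2)1 1/3 ✗
(1,3)2 2/3 ✓
(1,4)2 3/3 ✓
(1,5)2 2/2 ✓
(2,1)2 2/3 ✓
(2,2)2 3/4 ✓
(2,3)2 3/4 ✓
(2,4)2 3/3 ✓
(2,5)2 2/3 ✓
(3,1)2 3/3 ✓
(3,2)2 3/4 ✓
(3,3)1 1/3 ✗
(3,5)1 0/2 ✗
(4,1)2 2/3 ✓
(4,2)2 3/4 ✓
(4,3)1 1/4 ✗
(4,4)2 1/3 ✗
(4,5)2 2/3 ✓
(5,1)1 0/2 ✗
(5,2)2 2/3 ✓
(5,3)2 1/3 ✗
(5,4)1 0/3 ✗
(5,5)2 1/2 ✗
Unsatisfied: (1,1), (1,2), (3,3), (3,5), (4,3), (4,4), (5,1), (5,3), (5,4), (5,5) — 10 in total.

10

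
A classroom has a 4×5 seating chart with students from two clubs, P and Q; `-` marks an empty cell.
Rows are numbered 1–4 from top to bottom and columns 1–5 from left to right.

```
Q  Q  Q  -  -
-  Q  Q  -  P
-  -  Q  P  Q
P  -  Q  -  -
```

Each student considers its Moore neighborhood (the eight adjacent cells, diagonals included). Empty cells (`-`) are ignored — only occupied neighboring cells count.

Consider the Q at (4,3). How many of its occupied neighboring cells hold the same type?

1

Occupied neighbors of (4,3): (3,3)=Q, (3,4)=P.
Same type (Q): 1 of 2.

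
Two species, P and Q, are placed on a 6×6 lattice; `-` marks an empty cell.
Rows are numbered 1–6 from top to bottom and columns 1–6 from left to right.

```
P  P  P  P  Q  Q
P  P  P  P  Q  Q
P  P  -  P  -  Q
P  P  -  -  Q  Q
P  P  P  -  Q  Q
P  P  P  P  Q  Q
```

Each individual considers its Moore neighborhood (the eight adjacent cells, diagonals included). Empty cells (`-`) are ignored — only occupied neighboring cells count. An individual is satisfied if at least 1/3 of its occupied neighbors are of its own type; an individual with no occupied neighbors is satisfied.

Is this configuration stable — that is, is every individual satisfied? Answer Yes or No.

Yes

Row 1: (1,1)P 3/3 ok · (1,2)P 5/5 ok · (1,3)P 5/5 ok · (1,4)P 3/5 ok · (1,5)Q 3/5 ok · (1,6)Q 3/3 ok
Row 2: (2,1)P 5/5 ok · (2,2)P 7/7 ok · (2,3)P 7/7 ok · (2,4)P 4/6 ok · (2,5)Q 4/7 ok · (2,6)Q 4/4 ok
Row 3: (3,1)P 5/5 ok · (3,2)P 6/6 ok · (3,4)P 2/4 ok · (3,6)Q 4/4 ok
Row 4: (4,1)P 5/5 ok · (4,2)P 6/6 ok · (4,5)Q 4/5 ok · (4,6)Q 4/4 ok
Row 5: (5,1)P 5/5 ok · (5,2)P 7/7 ok · (5,3)P 5/5 ok · (5,5)Q 5/6 ok · (5,6)Q 5/5 ok
Row 6: (6,1)P 3/3 ok · (6,2)P 5/5 ok · (6,3)P 4/4 ok · (6,4)P 2/4 ok · (6,5)Q 3/4 ok · (6,6)Q 3/3 ok
All meet the threshold, so the configuration is stable.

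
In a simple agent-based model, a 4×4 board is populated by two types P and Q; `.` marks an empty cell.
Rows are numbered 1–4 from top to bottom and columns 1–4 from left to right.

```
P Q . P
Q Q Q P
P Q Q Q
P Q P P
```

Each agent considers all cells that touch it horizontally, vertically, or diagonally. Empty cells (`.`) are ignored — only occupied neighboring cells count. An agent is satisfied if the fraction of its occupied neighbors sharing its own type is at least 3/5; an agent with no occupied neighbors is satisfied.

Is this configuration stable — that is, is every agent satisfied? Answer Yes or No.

No

Row 1: (1,1)P 0/3 not · (1,2)Q 3/4 satisfied · (1,4)P 1/2 not
Row 2: (2,1)Q 3/5 satisfied · (2,2)Q 5/7 satisfied · (2,3)Q 5/7 satisfied · (2,4)P 1/4 not
Row 3: (3,1)P 1/5 not · (3,2)Q 5/8 satisfied · (3,3)Q 5/8 satisfied · (3,4)Q 2/5 not
Row 4: (4,1)P 1/3 not · (4,2)Q 2/5 not · (4,3)P 1/5 not · (4,4)P 1/3 not
For instance (1,1) has only 0/3 same-type neighbors, below 3/5.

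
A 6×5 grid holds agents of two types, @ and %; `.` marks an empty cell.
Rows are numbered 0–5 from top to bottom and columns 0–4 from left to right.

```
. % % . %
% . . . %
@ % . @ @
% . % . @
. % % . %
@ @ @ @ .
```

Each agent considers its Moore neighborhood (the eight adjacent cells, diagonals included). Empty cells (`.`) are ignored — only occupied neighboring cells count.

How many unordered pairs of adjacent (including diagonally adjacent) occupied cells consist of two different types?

Scan each occupied cell's neighbors to the right and below (and the two forward diagonals) so each pair is counted once.
Row 0: %(0,1)–%(0,2)= %(0,1)–%(1,0)= %(0,4)–%(1,4)=  → 0/3 unlike.
Row 1: %(1,0)–@(2,0)≠ %(1,0)–%(2,1)= %(1,4)–@(2,4)≠ %(1,4)–@(2,3)≠  → 3/4 unlike.
Row 2: @(2,0)–%(2,1)≠ @(2,0)–%(3,0)≠ %(2,1)–%(3,2)= %(2,1)–%(3,0)= @(2,3)–@(2,4)= @(2,3)–@(3,4)= @(2,3)–%(3,2)≠ @(2,4)–@(3,4)=  → 3/8 unlike.
Row 3: %(3,0)–%(4,1)= %(3,2)–%(4,2)= %(3,2)–%(4,1)= @(3,4)–%(4,4)≠  → 1/4 unlike.
Row 4: %(4,1)–%(4,2)= %(4,1)–@(5,1)≠ %(4,1)–@(5,2)≠ %(4,1)–@(5,0)≠ %(4,2)–@(5,2)≠ %(4,2)–@(5,3)≠ %(4,2)–@(5,1)≠ %(4,4)–@(5,3)≠  → 7/8 unlike.
Row 5: @(5,0)–@(5,1)= @(5,1)–@(5,2)= @(5,2)–@(5,3)=  → 0/3 unlike.
Total adjacent occupied pairs: 30; unlike-type pairs: 14.

14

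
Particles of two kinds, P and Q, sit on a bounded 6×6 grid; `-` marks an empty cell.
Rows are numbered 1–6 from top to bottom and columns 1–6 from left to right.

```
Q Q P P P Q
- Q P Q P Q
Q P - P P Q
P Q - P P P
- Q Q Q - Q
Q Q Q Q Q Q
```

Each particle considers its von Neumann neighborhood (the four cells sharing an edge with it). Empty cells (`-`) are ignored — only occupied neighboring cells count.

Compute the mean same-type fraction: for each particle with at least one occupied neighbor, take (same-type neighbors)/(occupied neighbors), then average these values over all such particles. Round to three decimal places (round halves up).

0.621

Row 1: (1,1)Q 1/1 · (1,2)Q 2/3 · (1,3)P 2/3 · (1,4)P 2/3 · (1,5)P 2/3 · (1,6)Q 1/2
Row 2: (2,2)Q 1/3 · (2,3)P 1/3 · (2,4)Q 0/4 · (2,5)P 2/4 · (2,6)Q 2/3
Row 3: (3,1)Q 0/2 · (3,2)P 0/3 · (3,4)P 2/3 · (3,5)P 3/4 · (3,6)Q 1/3
Row 4: (4,1)P 0/2 · (4,2)Q 1/3 · (4,4)P 2/3 · (4,5)P 3/3 · (4,6)P 1/3
Row 5: (5,2)Q 3/3 · (5,3)Q 3/3 · (5,4)Q 2/3 · (5,6)Q 1/2
Row 6: (6,1)Q 1/1 · (6,2)Q 3/3 · (6,3)Q 3/3 · (6,4)Q 3/3 · (6,5)Q 2/2 · (6,6)Q 2/2
Sum over 31 particles: 1/1 + 2/3 + 2/3 + 2/3 + 2/3 + 1/2 + 1/3 + 1/3 + 0/4 + 2/4 + 2/3 + 0/2 + 0/3 + 2/3 + 3/4 + 1/3 + 0/2 + 1/3 + 2/3 + 3/3 + 1/3 + 3/3 + 3/3 + 2/3 + 1/2 + 1/1 + 3/3 + 3/3 + 3/3 + 2/2 + 2/2 = 77/4; mean = 77/4 ÷ 31 = 77/124 = 0.620967… → 0.621.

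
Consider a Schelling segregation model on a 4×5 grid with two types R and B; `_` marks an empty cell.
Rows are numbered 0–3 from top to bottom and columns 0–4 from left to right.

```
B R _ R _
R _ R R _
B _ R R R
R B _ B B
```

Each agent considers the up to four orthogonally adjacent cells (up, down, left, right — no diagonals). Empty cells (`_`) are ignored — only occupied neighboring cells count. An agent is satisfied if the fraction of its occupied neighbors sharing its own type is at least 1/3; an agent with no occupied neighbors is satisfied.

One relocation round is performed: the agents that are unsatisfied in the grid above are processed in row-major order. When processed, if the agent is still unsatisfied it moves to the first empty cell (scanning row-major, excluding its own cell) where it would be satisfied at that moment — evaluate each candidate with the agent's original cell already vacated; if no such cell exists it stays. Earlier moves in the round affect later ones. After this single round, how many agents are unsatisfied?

Initially unsatisfied (in order): (0,0), (0,1), (1,0), (2,0), (3,0), (3,1).
  (0,0) → (2,1).
  (0,1): now satisfied by earlier moves; stays.
  (1,0) → (0,0).
  (2,0): now satisfied by earlier moves; stays.
  (3,0) → (0,2).
  (3,1): now satisfied by earlier moves; stays.
Resulting grid:
R R R R _
_ _ R R _
B B R R R
_ B _ B B
All satisfied now.

0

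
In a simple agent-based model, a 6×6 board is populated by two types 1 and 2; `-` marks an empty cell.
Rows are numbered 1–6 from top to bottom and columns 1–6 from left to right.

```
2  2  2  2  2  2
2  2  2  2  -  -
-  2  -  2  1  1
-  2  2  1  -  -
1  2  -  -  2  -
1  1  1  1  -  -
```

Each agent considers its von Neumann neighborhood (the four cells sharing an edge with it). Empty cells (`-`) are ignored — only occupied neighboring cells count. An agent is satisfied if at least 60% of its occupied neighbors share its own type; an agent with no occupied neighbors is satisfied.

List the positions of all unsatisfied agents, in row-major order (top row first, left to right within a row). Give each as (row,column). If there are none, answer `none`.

(3,4), (3,5), (4,3), (4,4), (5,1), (5,2)

(1,1)2 2/2 ✓
(1,2)2 3/3 ✓
(1,3)2 3/3 ✓
(1,4)2 3/3 ✓
(1,5)2 2/2 ✓
(1,6)2 1/1 ✓
(2,1)2 2/2 ✓
(2,2)2 4/4 ✓
(2,3)2 3/3 ✓
(2,4)2 3/3 ✓
(3,2)2 2/2 ✓
(3,4)2 1/3 ✗
(3,5)1 1/2 ✗
(3,6)1 1/1 ✓
(4,2)2 3/3 ✓
(4,3)2 1/2 ✗
(4,4)1 0/2 ✗
(5,1)1 1/2 ✗
(5,2)2 1/3 ✗
(5,5)2 0/0 ✓
(6,1)1 2/2 ✓
(6,2)1 2/3 ✓
(6,3)1 2/2 ✓
(6,4)1 1/1 ✓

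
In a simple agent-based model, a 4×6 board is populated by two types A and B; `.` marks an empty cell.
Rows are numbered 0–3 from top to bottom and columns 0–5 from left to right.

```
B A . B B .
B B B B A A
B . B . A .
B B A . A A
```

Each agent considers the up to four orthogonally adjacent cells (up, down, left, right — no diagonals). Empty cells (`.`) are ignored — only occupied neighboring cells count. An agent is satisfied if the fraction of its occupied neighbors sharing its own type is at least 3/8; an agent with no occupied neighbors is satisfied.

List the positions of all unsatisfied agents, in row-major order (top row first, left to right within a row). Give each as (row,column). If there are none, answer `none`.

(0,1), (3,2)

Row 0: (0,0)B 1/2 ✓ · (0,1)A 0/2 ✗ · (0,3)B 2/2 ✓ · (0,4)B 1/2 ✓
Row 1: (1,0)B 3/3 ✓ · (1,1)B 2/3 ✓ · (1,2)B 3/3 ✓ · (1,3)B 2/3 ✓ · (1,4)A 2/4 ✓ · (1,5)A 1/1 ✓
Row 2: (2,0)B 2/2 ✓ · (2,2)B 1/2 ✓ · (2,4)A 2/2 ✓
Row 3: (3,0)B 2/2 ✓ · (3,1)B 1/2 ✓ · (3,2)A 0/2 ✗ · (3,4)A 2/2 ✓ · (3,5)A 1/1 ✓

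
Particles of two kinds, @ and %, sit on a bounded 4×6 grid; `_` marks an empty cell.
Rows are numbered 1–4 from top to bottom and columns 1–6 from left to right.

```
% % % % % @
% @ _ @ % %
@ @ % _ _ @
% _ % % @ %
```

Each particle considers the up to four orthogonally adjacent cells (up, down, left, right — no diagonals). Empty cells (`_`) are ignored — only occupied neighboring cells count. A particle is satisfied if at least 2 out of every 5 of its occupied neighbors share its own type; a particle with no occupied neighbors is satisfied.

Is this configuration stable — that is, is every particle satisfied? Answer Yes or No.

Row 1: (1,1)% 2/2 satisfied · (1,2)% 2/3 satisfied · (1,3)% 2/2 satisfied · (1,4)% 2/3 satisfied · (1,5)% 2/3 satisfied · (1,6)@ 0/2 not
Row 2: (2,1)% 1/3 not · (2,2)@ 1/3 not · (2,4)@ 0/2 not · (2,5)% 2/3 satisfied · (2,6)% 1/3 not
Row 3: (3,1)@ 1/3 not · (3,2)@ 2/3 satisfied · (3,3)% 1/2 satisfied · (3,6)@ 0/2 not
Row 4: (4,1)% 0/1 not · (4,3)% 2/2 satisfied · (4,4)% 1/2 satisfied · (4,5)@ 0/2 not · (4,6)% 0/2 not
For instance (1,6) has only 0/2 same-type neighbors, below 2/5.

No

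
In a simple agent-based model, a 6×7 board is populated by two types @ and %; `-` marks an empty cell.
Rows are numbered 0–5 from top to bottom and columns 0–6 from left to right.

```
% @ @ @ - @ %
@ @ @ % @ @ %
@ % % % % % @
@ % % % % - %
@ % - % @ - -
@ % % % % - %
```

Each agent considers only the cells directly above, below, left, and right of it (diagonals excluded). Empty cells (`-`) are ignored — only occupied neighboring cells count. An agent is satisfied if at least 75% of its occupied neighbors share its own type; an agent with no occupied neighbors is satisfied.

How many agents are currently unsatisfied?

Row 0: (0,0)% 0/2 unhappy · (0,1)@ 2/3 unhappy · (0,2)@ 3/3 ok · (0,3)@ 1/2 unhappy · (0,5)@ 1/2 unhappy · (0,6)% 1/2 unhappy
Row 1: (1,0)@ 2/3 unhappy · (1,1)@ 3/4 ok · (1,2)@ 2/4 unhappy · (1,3)% 1/4 unhappy · (1,4)@ 1/3 unhappy · (1,5)@ 2/4 unhappy · (1,6)% 1/3 unhappy
Row 2: (2,0)@ 2/3 unhappy · (2,1)% 2/4 unhappy · (2,2)% 3/4 ok · (2,3)% 4/4 ok · (2,4)% 3/4 ok · (2,5)% 1/3 unhappy · (2,6)@ 0/3 unhappy
Row 3: (3,0)@ 2/3 unhappy · (3,1)% 3/4 ok · (3,2)% 3/3 ok · (3,3)% 4/4 ok · (3,4)% 2/3 unhappy · (3,6)% 0/1 unhappy
Row 4: (4,0)@ 2/3 unhappy · (4,1)% 2/3 unhappy · (4,3)% 2/3 unhappy · (4,4)@ 0/3 unhappy
Row 5: (5,0)@ 1/2 unhappy · (5,1)% 2/3 unhappy · (5,2)% 2/2 ok · (5,3)% 3/3 ok · (5,4)% 1/2 unhappy · (5,6)% 0/0 ok
Unsatisfied: (0,0), (0,1), (0,3), (0,5), (0,6), (1,0), (1,2), (1,3), (1,4), (1,5), (1,6), (2,0), (2,1), (2,5), (2,6), (3,0), (3,4), (3,6), (4,0), (4,1), (4,3), (4,4), (5,0), (5,1), (5,4) — 25 in total.

25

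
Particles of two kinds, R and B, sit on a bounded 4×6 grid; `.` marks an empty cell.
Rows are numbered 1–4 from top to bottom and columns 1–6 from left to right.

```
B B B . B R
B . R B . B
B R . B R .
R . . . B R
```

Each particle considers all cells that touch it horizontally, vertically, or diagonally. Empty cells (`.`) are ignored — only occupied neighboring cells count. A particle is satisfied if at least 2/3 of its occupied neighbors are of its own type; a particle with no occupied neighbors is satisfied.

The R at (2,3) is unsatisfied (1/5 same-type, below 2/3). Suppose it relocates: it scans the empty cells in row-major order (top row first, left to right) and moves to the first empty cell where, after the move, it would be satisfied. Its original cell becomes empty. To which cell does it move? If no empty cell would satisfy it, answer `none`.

(4,2)

Vacating (2,3). Empty cells in order:
  (1,4): 0/3 same-type → still unsatisfied.
  (2,2): 1/6 same-type → still unsatisfied.
  (2,5): 2/6 same-type → still unsatisfied.
  (3,3): 1/3 same-type → still unsatisfied.
  (3,6): 2/4 same-type → still unsatisfied.
  (4,2): 2/3 same-type → satisfied — stop here.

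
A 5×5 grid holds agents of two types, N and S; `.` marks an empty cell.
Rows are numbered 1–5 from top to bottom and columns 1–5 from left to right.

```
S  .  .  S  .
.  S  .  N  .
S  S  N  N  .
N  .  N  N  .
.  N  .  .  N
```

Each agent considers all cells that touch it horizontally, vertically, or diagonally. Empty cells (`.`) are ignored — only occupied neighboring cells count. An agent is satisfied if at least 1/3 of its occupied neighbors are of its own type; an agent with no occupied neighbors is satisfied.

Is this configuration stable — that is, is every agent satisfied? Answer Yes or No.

No

Row 1: (1,1)S 1/1 ok · (1,4)S 0/1 unhappy
Row 2: (2,2)S 3/4 ok · (2,4)N 2/3 ok
Row 3: (3,1)S 2/3 ok · (3,2)S 2/5 ok · (3,3)N 4/6 ok · (3,4)N 4/4 ok
Row 4: (4,1)N 1/3 ok · (4,3)N 4/5 ok · (4,4)N 4/4 ok
Row 5: (5,2)N 2/2 ok · (5,5)N 1/1 ok
For instance (1,4) has only 0/1 same-type neighbors, below 1/3.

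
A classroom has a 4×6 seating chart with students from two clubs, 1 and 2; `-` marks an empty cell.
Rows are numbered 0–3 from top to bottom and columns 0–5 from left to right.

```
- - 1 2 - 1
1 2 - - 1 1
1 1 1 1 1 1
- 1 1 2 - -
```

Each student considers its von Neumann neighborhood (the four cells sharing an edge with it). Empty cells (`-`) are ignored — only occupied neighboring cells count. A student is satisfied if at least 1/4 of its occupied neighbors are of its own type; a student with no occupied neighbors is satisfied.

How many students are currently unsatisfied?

4

(0,2)1 0/1 ✗
(0,3)2 0/1 ✗
(0,5)1 1/1 ✓
(1,0)1 1/2 ✓
(1,1)2 0/2 ✗
(1,4)1 2/2 ✓
(1,5)1 3/3 ✓
(2,0)1 2/2 ✓
(2,1)1 3/4 ✓
(2,2)1 3/3 ✓
(2,3)1 2/3 ✓
(2,4)1 3/3 ✓
(2,5)1 2/2 ✓
(3,1)1 2/2 ✓
(3,2)1 2/3 ✓
(3,3)2 0/2 ✗
Unsatisfied: (0,2), (0,3), (1,1), (3,3) — 4 in total.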